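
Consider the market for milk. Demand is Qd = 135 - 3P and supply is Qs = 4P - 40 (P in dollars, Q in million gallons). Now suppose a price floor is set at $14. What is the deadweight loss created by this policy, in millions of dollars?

0

Without the control the market clears where 135 - 3P = 4P - 40, i.e. P* = 25 and Q* = 60.
Since 14 is below P* = 25, the floor does not bind and the free-market outcome prevails.
Since the control does not bind, no trades are prevented and deadweight loss is zero.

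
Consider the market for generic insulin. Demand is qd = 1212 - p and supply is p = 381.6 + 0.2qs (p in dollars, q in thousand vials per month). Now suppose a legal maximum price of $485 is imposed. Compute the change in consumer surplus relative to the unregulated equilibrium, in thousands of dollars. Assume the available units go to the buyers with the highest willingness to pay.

2782.5

Rearranging supply gives qs = 5p - 1908. Without the control the market clears where 1212 - p = 5p - 1908, i.e. p* = 520 and q* = 692.
The ceiling of 485 is below the equilibrium price 520, so it binds.
At p = 485: qd = 1212 - 485 = 727 and qs = 5·485 - 1908 = 517.
Consumer surplus without the control is ½ · (1212 - 520) · 692 = 239432.
With the ceiling, 517 units are sold at 485 (assume they go to the highest-value buyers). The demand price at q = 517 is 695, so CS = ½ · [(1212 - 485) + (695 - 485)] · 517 = 242214.5.
Change in consumer surplus = 242214.5 - 239432 = 2782.5.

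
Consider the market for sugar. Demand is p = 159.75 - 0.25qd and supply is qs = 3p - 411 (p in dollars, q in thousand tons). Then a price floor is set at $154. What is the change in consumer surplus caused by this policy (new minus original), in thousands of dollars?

-124

Rearranging demand gives qd = 639 - 4p. Without the control the market clears where 639 - 4p = 3p - 411, i.e. p* = 150 and q* = 39.
The floor of 154 is above the equilibrium price 150, so it binds.
At p = 154: qd = 639 - 4·154 = 23 and qs = 3·154 - 411 = 51.
Consumer surplus without the control is ½ · (159.75 - 150) · 39 = 190.125.
With the floor, consumers buy 23 units at 154, so CS = ½ · (159.75 - 154) · 23 = 66.125.
Change in consumer surplus = 66.125 - 190.125 = -124.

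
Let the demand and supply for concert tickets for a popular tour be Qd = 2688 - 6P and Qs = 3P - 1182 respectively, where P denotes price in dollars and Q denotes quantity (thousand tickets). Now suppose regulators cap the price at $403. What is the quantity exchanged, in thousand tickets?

27

In a free market, 2688 - 6P = 3P - 1182 gives the equilibrium P* = 430, Q* = 108.
Since 403 < 430, the ceiling is binding.
At P = 403: Qd = 2688 - 6·403 = 270 and Qs = 3·403 - 1182 = 27.
The quantity actually transacted is the short side, supply: 27.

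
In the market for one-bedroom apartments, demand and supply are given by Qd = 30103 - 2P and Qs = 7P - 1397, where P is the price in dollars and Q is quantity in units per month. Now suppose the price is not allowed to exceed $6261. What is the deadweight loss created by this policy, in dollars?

Setting quantity demanded equal to quantity supplied, 30103 - 2P = 7P - 1397, gives P* = 3500 and Q* = 23103.
Since 6261 is above P* = 3500, the ceiling does not bind and the free-market outcome prevails.
Since the control does not bind, no trades are prevented and deadweight loss is zero.

0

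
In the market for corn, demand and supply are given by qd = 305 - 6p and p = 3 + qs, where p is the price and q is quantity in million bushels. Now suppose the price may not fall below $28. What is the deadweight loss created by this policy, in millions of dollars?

0

Rearranging supply gives qs = p - 3. Setting quantity demanded equal to quantity supplied, 305 - 6p = p - 3, gives p* = 44 and q* = 41.
The floor of 28 is below the equilibrium price 44, so it is not binding; the market clears at p* = 44, q* = 41.
Since the control does not bind, no trades are prevented and deadweight loss is zero.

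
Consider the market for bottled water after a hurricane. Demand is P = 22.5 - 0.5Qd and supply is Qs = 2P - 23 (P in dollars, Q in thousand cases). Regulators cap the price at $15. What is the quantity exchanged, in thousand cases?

7

Rearranging demand gives Qd = 45 - 2P. In a free market, 45 - 2P = 2P - 23 gives the equilibrium P* = 17, Q* = 11.
Since 15 < 17, the ceiling is binding.
At P = 15: Qd = 45 - 2·15 = 15 and Qs = 2·15 - 23 = 7.
The quantity actually transacted is the short side, supply: 7.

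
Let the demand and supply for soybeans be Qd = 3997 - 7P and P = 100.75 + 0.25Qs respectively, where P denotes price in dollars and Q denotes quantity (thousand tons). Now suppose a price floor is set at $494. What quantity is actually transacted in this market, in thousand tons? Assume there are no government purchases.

Rearranging supply gives Qs = 4P - 403. In a free market, 3997 - 7P = 4P - 403 gives the equilibrium P* = 400, Q* = 1197.
The floor of 494 is above the equilibrium price 400, so it binds.
At P = 494: Qd = 3997 - 7·494 = 539 and Qs = 4·494 - 403 = 1573.
The quantity actually transacted is the short side, demand: 539.

539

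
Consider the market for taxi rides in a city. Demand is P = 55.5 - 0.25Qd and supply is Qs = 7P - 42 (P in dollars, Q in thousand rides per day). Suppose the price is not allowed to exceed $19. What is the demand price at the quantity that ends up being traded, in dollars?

Rearranging demand gives Qd = 222 - 4P. Without the control the market clears where 222 - 4P = 7P - 42, i.e. P* = 24 and Q* = 126.
Since 19 < 24, the ceiling is binding.
At P = 19: Qd = 222 - 4·19 = 146 and Qs = 7·19 - 42 = 91.
Only 91 units reach the market. On the demand curve, the marginal buyer's willingness to pay at Q = 91 is (222 - 91)/4 = 32.75.

32.75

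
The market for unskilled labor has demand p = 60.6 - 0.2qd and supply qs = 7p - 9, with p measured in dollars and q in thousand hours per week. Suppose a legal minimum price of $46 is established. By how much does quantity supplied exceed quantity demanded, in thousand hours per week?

240

Rearranging demand gives qd = 303 - 5p. Equilibrium: 303 - 5p = 7p - 9, so 312 = 12p and p* = 26, q* = 173.
The floor of 46 is above the equilibrium price 26, so it binds.
At p = 46: qd = 303 - 5·46 = 73 and qs = 7·46 - 9 = 313.
Surplus = qs - qd = 313 - 73 = 240.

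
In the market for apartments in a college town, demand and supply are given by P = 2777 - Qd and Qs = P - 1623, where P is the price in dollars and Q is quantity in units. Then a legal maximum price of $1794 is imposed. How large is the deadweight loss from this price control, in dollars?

Rearranging demand gives Qd = 2777 - P. Equilibrium: 2777 - P = P - 1623, so 4400 = 2P and P* = 2200, Q* = 577.
Because the ceiling (1794) lies below the market-clearing price, it is binding.
At P = 1794: Qd = 2777 - 1794 = 983 and Qs = 1794 - 1623 = 171.
Quantity traded falls to 171. At Q = 171 the demand price is 2777 - 171 = 2606 and the supply price is 1623 + 171 = 1794.
Deadweight loss = ½ · (2606 - 1794) · (577 - 171) = ½ · 812 · 406 = 164836.

164836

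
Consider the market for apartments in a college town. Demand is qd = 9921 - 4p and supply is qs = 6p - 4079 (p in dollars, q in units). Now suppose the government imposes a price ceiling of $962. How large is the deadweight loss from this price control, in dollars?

Equilibrium: 9921 - 4p = 6p - 4079, so 14000 = 10p and p* = 1400, q* = 4321.
Since 962 < 1400, the ceiling is binding.
At p = 962: qd = 9921 - 4·962 = 6073 and qs = 6·962 - 4079 = 1693.
Quantity traded falls to 1693. At q = 1693 the demand price is (9921 - 1693)/4 = 2057 and the supply price is (4079 + 1693)/6 = 962.
Deadweight loss = ½ · (2057 - 962) · (4321 - 1693) = ½ · 1095 · 2628 = 1438830.

1438830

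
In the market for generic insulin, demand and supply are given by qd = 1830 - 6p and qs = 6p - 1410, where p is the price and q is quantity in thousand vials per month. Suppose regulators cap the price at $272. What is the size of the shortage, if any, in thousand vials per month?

0

Setting quantity demanded equal to quantity supplied, 1830 - 6p = 6p - 1410, gives p* = 270 and q* = 210.
The ceiling of 272 is above the equilibrium price 270, so it is not binding; the market clears at p* = 270, q* = 210.
Since the control does not bind, there is no shortage.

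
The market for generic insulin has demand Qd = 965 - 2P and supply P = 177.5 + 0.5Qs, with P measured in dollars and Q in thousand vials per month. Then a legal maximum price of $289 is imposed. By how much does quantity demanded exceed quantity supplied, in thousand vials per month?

Rearranging supply gives Qs = 2P - 355. Without the control the market clears where 965 - 2P = 2P - 355, i.e. P* = 330 and Q* = 305.
Since 289 < 330, the ceiling is binding.
At P = 289: Qd = 965 - 2·289 = 387 and Qs = 2·289 - 355 = 223.
Shortage = Qd - Qs = 387 - 223 = 164.

164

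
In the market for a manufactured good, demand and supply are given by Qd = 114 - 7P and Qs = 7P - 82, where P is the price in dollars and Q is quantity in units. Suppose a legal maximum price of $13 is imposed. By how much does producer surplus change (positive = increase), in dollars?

-12.5

In a free market, 114 - 7P = 7P - 82 gives the equilibrium P* = 14, Q* = 16.
Since 13 < 14, the ceiling is binding.
At P = 13: Qd = 114 - 7·13 = 23 and Qs = 7·13 - 82 = 9.
Producer surplus without the control is ½ · (14 - 82/7) · 16 = 128/7.
With the ceiling, producers sell 9 units at 13, so PS = ½ · (13 - 82/7) · 9 = 81/14.
Change in producer surplus = 81/14 - 128/7 = -12.5.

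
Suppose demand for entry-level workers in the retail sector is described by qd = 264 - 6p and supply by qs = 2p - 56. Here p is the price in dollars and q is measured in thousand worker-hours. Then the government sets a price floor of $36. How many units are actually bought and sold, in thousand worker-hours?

In a free market, 264 - 6p = 2p - 56 gives the equilibrium p* = 40, q* = 24.
Since 36 is below p* = 40, the floor does not bind and the free-market outcome prevails.

24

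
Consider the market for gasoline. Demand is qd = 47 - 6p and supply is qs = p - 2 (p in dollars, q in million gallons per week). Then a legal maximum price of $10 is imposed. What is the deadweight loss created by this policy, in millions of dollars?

0

Setting quantity demanded equal to quantity supplied, 47 - 6p = p - 2, gives p* = 7 and q* = 5.
Since 10 is above p* = 7, the ceiling does not bind and the free-market outcome prevails.
Since the control does not bind, no trades are prevented and deadweight loss is zero.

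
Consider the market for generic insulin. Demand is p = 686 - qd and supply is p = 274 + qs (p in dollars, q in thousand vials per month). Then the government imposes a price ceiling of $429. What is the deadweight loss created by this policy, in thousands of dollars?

Rearranging demand gives qd = 686 - p; rearranging supply gives qs = p - 274. Without the control the market clears where 686 - p = p - 274, i.e. p* = 480 and q* = 206.
The ceiling of 429 is below the equilibrium price 480, so it binds.
At p = 429: qd = 686 - 429 = 257 and qs = 429 - 274 = 155.
Quantity traded falls to 155. At q = 155 the demand price is 686 - 155 = 531 and the supply price is 274 + 155 = 429.
Deadweight loss = ½ · (531 - 429) · (206 - 155) = ½ · 102 · 51 = 2601.

2601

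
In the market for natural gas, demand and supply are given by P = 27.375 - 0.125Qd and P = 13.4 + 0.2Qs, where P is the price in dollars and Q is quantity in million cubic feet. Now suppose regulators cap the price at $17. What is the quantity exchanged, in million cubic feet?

Rearranging demand gives Qd = 219 - 8P; rearranging supply gives Qs = 5P - 67. Setting quantity demanded equal to quantity supplied, 219 - 8P = 5P - 67, gives P* = 22 and Q* = 43.
The ceiling of 17 is below the equilibrium price 22, so it binds.
At P = 17: Qd = 219 - 8·17 = 83 and Qs = 5·17 - 67 = 18.
The quantity actually transacted is the short side, supply: 18.

18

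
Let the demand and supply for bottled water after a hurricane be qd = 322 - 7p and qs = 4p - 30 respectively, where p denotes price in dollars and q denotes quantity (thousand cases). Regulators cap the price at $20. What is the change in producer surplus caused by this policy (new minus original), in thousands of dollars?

-888

In a free market, 322 - 7p = 4p - 30 gives the equilibrium p* = 32, q* = 98.
Since 20 < 32, the ceiling is binding.
At p = 20: qd = 322 - 7·20 = 182 and qs = 4·20 - 30 = 50.
Producer surplus without the control is ½ · (32 - 7.5) · 98 = 1200.5.
With the ceiling, producers sell 50 units at 20, so PS = ½ · (20 - 7.5) · 50 = 312.5.
Change in producer surplus = 312.5 - 1200.5 = -888.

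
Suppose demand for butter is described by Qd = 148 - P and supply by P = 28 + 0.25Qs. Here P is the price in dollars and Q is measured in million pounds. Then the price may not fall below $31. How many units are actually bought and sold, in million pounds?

96

Rearranging supply gives Qs = 4P - 112. In a free market, 148 - P = 4P - 112 gives the equilibrium P* = 52, Q* = 96.
The floor of 31 is below the equilibrium price 52, so it is not binding; the market clears at P* = 52, Q* = 96.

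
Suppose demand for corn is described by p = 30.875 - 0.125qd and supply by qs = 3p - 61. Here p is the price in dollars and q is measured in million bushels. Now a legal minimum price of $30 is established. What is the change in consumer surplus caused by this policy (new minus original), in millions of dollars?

Rearranging demand gives qd = 247 - 8p. Equilibrium: 247 - 8p = 3p - 61, so 308 = 11p and p* = 28, q* = 23.
Because the floor (30) lies above the market-clearing price, it is binding.
At p = 30: qd = 247 - 8·30 = 7 and qs = 3·30 - 61 = 29.
Consumer surplus without the control is ½ · (30.875 - 28) · 23 = 33.0625.
With the floor, consumers buy 7 units at 30, so CS = ½ · (30.875 - 30) · 7 = 3.0625.
Change in consumer surplus = 3.0625 - 33.0625 = -30.

-30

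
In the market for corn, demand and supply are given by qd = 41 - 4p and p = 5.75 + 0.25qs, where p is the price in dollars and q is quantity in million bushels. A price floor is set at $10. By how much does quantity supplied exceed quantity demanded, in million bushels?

Rearranging supply gives qs = 4p - 23. Setting quantity demanded equal to quantity supplied, 41 - 4p = 4p - 23, gives p* = 8 and q* = 9.
The floor of 10 is above the equilibrium price 8, so it binds.
At p = 10: qd = 41 - 4·10 = 1 and qs = 4·10 - 23 = 17.
Surplus = qs - qd = 17 - 1 = 16.

16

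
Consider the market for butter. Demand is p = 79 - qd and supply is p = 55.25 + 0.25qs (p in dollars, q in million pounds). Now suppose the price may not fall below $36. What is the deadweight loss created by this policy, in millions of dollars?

0

Rearranging demand gives qd = 79 - p; rearranging supply gives qs = 4p - 221. Setting quantity demanded equal to quantity supplied, 79 - p = 4p - 221, gives p* = 60 and q* = 19.
The floor of 36 is below the equilibrium price 60, so it is not binding; the market clears at p* = 60, q* = 19.
Since the control does not bind, no trades are prevented and deadweight loss is zero.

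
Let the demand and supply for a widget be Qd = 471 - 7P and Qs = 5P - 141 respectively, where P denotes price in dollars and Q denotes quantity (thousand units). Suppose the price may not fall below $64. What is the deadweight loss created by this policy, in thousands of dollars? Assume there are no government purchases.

In a free market, 471 - 7P = 5P - 141 gives the equilibrium P* = 51, Q* = 114.
Because the floor (64) lies above the market-clearing price, it is binding.
At P = 64: Qd = 471 - 7·64 = 23 and Qs = 5·64 - 141 = 179.
Quantity traded falls to 23. At Q = 23 the demand price is (471 - 23)/7 = 64 and the supply price is (141 + 23)/5 = 32.8.
Deadweight loss = ½ · (64 - 32.8) · (114 - 23) = ½ · 31.2 · 91 = 1419.6.

1419.6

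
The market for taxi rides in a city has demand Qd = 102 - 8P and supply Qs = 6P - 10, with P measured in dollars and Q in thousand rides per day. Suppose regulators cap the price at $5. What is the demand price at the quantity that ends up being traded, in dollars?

10.25

In a free market, 102 - 8P = 6P - 10 gives the equilibrium P* = 8, Q* = 38.
The ceiling of 5 is below the equilibrium price 8, so it binds.
At P = 5: Qd = 102 - 8·5 = 62 and Qs = 6·5 - 10 = 20.
Only 20 units reach the market. On the demand curve, the marginal buyer's willingness to pay at Q = 20 is (102 - 20)/8 = 10.25.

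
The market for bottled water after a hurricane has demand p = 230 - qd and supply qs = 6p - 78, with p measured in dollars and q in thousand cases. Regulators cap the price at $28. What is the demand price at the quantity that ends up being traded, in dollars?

140

Rearranging demand gives qd = 230 - p. Equilibrium: 230 - p = 6p - 78, so 308 = 7p and p* = 44, q* = 186.
Because the ceiling (28) lies below the market-clearing price, it is binding.
At p = 28: qd = 230 - 28 = 202 and qs = 6·28 - 78 = 90.
Only 90 units reach the market. On the demand curve, the marginal buyer's willingness to pay at q = 90 is (230 - 90) = 140.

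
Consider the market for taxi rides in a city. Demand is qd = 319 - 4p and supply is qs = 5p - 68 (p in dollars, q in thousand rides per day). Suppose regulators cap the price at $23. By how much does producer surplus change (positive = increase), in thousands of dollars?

-1940

Without the control the market clears where 319 - 4p = 5p - 68, i.e. p* = 43 and q* = 147.
Because the ceiling (23) lies below the market-clearing price, it is binding.
At p = 23: qd = 319 - 4·23 = 227 and qs = 5·23 - 68 = 47.
Producer surplus without the control is ½ · (43 - 13.6) · 147 = 2160.9.
With the ceiling, producers sell 47 units at 23, so PS = ½ · (23 - 13.6) · 47 = 220.9.
Change in producer surplus = 220.9 - 2160.9 = -1940.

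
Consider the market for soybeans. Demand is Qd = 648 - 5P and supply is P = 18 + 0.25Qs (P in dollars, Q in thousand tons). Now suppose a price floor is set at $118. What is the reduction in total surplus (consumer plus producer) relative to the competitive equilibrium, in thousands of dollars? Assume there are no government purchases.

Rearranging supply gives Qs = 4P - 72. Setting quantity demanded equal to quantity supplied, 648 - 5P = 4P - 72, gives P* = 80 and Q* = 248.
Since 118 > 80, the floor is binding.
At P = 118: Qd = 648 - 5·118 = 58 and Qs = 4·118 - 72 = 400.
Quantity traded falls to 58. At Q = 58 the demand price is (648 - 58)/5 = 118 and the supply price is (72 + 58)/4 = 32.5.
Deadweight loss = ½ · (118 - 32.5) · (248 - 58) = ½ · 85.5 · 190 = 8122.5.

8122.5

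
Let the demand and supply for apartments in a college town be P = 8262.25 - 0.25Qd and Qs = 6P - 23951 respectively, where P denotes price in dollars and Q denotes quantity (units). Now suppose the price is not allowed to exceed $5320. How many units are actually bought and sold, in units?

Rearranging demand gives Qd = 33049 - 4P. Setting quantity demanded equal to quantity supplied, 33049 - 4P = 6P - 23951, gives P* = 5700 and Q* = 10249.
Since 5320 < 5700, the ceiling is binding.
At P = 5320: Qd = 33049 - 4·5320 = 11769 and Qs = 6·5320 - 23951 = 7969.
The quantity actually transacted is the short side, supply: 7969.

7969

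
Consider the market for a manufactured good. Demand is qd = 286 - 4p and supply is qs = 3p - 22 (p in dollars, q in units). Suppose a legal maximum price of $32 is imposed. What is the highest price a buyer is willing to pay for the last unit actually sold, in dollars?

Equilibrium: 286 - 4p = 3p - 22, so 308 = 7p and p* = 44, q* = 110.
The ceiling of 32 is below the equilibrium price 44, so it binds.
At p = 32: qd = 286 - 4·32 = 158 and qs = 3·32 - 22 = 74.
Only 74 units reach the market. On the demand curve, the marginal buyer's willingness to pay at q = 74 is (286 - 74)/4 = 53.

53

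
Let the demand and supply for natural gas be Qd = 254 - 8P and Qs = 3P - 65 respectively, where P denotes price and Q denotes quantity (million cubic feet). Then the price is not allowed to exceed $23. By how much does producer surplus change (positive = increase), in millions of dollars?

-78

Equilibrium: 254 - 8P = 3P - 65, so 319 = 11P and P* = 29, Q* = 22.
The ceiling of 23 is below the equilibrium price 29, so it binds.
At P = 23: Qd = 254 - 8·23 = 70 and Qs = 3·23 - 65 = 4.
Producer surplus without the control is ½ · (29 - 65/3) · 22 = 242/3.
With the ceiling, producers sell 4 units at 23, so PS = ½ · (23 - 65/3) · 4 = 8/3.
Change in producer surplus = 8/3 - 242/3 = -78.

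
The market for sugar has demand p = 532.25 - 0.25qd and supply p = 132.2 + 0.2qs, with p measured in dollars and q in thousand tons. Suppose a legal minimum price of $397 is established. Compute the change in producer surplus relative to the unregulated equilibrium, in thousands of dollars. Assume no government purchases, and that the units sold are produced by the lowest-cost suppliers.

34956.6

Rearranging demand gives qd = 2129 - 4p; rearranging supply gives qs = 5p - 661. Setting quantity demanded equal to quantity supplied, 2129 - 4p = 5p - 661, gives p* = 310 and q* = 889.
Because the floor (397) lies above the market-clearing price, it is binding.
At p = 397: qd = 2129 - 4·397 = 541 and qs = 5·397 - 661 = 1324.
Producer surplus without the control is ½ · (310 - 132.2) · 889 = 79032.1.
With the floor, 541 units are sold at 397. The supply price at q = 541 is 240.4, so PS = ½ · [(397 - 132.2) + (397 - 240.4)] · 541 = 113988.7.
Change in producer surplus = 113988.7 - 79032.1 = 34956.6.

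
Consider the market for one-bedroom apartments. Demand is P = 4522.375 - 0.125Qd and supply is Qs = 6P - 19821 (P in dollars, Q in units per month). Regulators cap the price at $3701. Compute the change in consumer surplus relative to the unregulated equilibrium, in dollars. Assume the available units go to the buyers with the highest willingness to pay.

511962.75

Rearranging demand gives Qd = 36179 - 8P. Setting quantity demanded equal to quantity supplied, 36179 - 8P = 6P - 19821, gives P* = 4000 and Q* = 4179.
Because the ceiling (3701) lies below the market-clearing price, it is binding.
At P = 3701: Qd = 36179 - 8·3701 = 6571 and Qs = 6·3701 - 19821 = 2385.
Consumer surplus without the control is ½ · (4522.375 - 4000) · 4179 = 1091502.5625.
With the ceiling, 2385 units are sold at 3701 (assume they go to the highest-value buyers). The demand price at Q = 2385 is 4224.25, so CS = ½ · [(4522.375 - 3701) + (4224.25 - 3701)] · 2385 = 1603465.3125.
Change in consumer surplus = 1603465.3125 - 1091502.5625 = 511962.75.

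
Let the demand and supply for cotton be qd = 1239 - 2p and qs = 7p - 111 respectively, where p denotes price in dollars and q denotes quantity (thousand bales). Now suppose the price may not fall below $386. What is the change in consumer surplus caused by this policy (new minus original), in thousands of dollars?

-165908

Setting quantity demanded equal to quantity supplied, 1239 - 2p = 7p - 111, gives p* = 150 and q* = 939.
The floor of 386 is above the equilibrium price 150, so it binds.
At p = 386: qd = 1239 - 2·386 = 467 and qs = 7·386 - 111 = 2591.
Consumer surplus without the control is ½ · (619.5 - 150) · 939 = 220430.25.
With the floor, consumers buy 467 units at 386, so CS = ½ · (619.5 - 386) · 467 = 54522.25.
Change in consumer surplus = 54522.25 - 220430.25 = -165908.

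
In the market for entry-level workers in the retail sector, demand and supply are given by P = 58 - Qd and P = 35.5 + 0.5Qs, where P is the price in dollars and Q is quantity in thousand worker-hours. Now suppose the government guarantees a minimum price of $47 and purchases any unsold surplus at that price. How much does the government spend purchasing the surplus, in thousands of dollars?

Rearranging demand gives Qd = 58 - P; rearranging supply gives Qs = 2P - 71. Equilibrium: 58 - P = 2P - 71, so 129 = 3P and P* = 43, Q* = 15.
Because the floor (47) lies above the market-clearing price, it is binding.
At P = 47: Qd = 58 - 47 = 11 and Qs = 2·47 - 71 = 23.
Surplus = Qs - Qd = 12.
Government expenditure = surplus × support price = 12 × 47 = 564.

564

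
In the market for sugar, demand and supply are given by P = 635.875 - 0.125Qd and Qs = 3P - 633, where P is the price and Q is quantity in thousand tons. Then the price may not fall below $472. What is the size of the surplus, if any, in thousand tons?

0

Rearranging demand gives Qd = 5087 - 8P. Without the control the market clears where 5087 - 8P = 3P - 633, i.e. P* = 520 and Q* = 927.
Since 472 is below P* = 520, the floor does not bind and the free-market outcome prevails.
Since the control does not bind, there is no surplus.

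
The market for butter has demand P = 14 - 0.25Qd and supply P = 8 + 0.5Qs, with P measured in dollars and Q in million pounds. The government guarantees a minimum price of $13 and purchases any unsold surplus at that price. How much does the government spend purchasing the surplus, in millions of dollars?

78

Rearranging demand gives Qd = 56 - 4P; rearranging supply gives Qs = 2P - 16. Without the control the market clears where 56 - 4P = 2P - 16, i.e. P* = 12 and Q* = 8.
Because the floor (13) lies above the market-clearing price, it is binding.
At P = 13: Qd = 56 - 4·13 = 4 and Qs = 2·13 - 16 = 10.
Surplus = Qs - Qd = 6.
Government expenditure = surplus × support price = 6 × 13 = 78.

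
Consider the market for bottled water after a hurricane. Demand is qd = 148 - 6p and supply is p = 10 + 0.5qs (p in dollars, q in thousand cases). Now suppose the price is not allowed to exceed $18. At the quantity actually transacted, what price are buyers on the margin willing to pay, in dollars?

Rearranging supply gives qs = 2p - 20. Equilibrium: 148 - 6p = 2p - 20, so 168 = 8p and p* = 21, q* = 22.
Since 18 < 21, the ceiling is binding.
At p = 18: qd = 148 - 6·18 = 40 and qs = 2·18 - 20 = 16.
Only 16 units reach the market. On the demand curve, the marginal buyer's willingness to pay at q = 16 is (148 - 16)/6 = 22.

22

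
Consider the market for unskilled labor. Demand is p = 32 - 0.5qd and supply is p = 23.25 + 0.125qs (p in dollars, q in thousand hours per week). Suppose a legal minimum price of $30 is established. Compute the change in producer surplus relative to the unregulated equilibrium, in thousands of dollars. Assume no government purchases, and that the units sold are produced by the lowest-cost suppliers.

13.75

Rearranging demand gives qd = 64 - 2p; rearranging supply gives qs = 8p - 186. Equilibrium: 64 - 2p = 8p - 186, so 250 = 10p and p* = 25, q* = 14.
Because the floor (30) lies above the market-clearing price, it is binding.
At p = 30: qd = 64 - 2·30 = 4 and qs = 8·30 - 186 = 54.
Producer surplus without the control is ½ · (25 - 23.25) · 14 = 12.25.
With the floor, 4 units are sold at 30. The supply price at q = 4 is 23.75, so PS = ½ · [(30 - 23.25) + (30 - 23.75)] · 4 = 26.
Change in producer surplus = 26 - 12.25 = 13.75.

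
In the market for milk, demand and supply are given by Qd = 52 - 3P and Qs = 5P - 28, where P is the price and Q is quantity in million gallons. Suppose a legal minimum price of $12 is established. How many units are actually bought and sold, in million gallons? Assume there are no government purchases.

Without the control the market clears where 52 - 3P = 5P - 28, i.e. P* = 10 and Q* = 22.
Because the floor (12) lies above the market-clearing price, it is binding.
At P = 12: Qd = 52 - 3·12 = 16 and Qs = 5·12 - 28 = 32.
The quantity actually transacted is the short side, demand: 16.

16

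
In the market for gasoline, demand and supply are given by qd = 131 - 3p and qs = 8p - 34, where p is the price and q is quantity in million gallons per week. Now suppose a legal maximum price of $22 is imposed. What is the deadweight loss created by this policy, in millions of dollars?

0

In a free market, 131 - 3p = 8p - 34 gives the equilibrium p* = 15, q* = 86.
The ceiling of 22 is above the equilibrium price 15, so it is not binding; the market clears at p* = 15, q* = 86.
Since the control does not bind, no trades are prevented and deadweight loss is zero.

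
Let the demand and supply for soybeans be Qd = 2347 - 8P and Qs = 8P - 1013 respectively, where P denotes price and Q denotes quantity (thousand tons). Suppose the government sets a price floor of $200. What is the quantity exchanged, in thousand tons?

Setting quantity demanded equal to quantity supplied, 2347 - 8P = 8P - 1013, gives P* = 210 and Q* = 667.
The floor of 200 is below the equilibrium price 210, so it is not binding; the market clears at P* = 210, Q* = 667.

667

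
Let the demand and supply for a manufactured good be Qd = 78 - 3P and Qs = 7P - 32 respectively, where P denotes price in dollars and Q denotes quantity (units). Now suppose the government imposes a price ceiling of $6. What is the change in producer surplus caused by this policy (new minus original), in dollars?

Setting quantity demanded equal to quantity supplied, 78 - 3P = 7P - 32, gives P* = 11 and Q* = 45.
The ceiling of 6 is below the equilibrium price 11, so it binds.
At P = 6: Qd = 78 - 3·6 = 60 and Qs = 7·6 - 32 = 10.
Producer surplus without the control is ½ · (11 - 32/7) · 45 = 2025/14.
With the ceiling, producers sell 10 units at 6, so PS = ½ · (6 - 32/7) · 10 = 50/7.
Change in producer surplus = 50/7 - 2025/14 = -137.5.

-137.5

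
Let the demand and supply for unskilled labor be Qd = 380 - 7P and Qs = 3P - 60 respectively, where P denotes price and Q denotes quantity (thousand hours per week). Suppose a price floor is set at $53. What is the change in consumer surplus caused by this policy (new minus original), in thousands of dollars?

Setting quantity demanded equal to quantity supplied, 380 - 7P = 3P - 60, gives P* = 44 and Q* = 72.
Since 53 > 44, the floor is binding.
At P = 53: Qd = 380 - 7·53 = 9 and Qs = 3·53 - 60 = 99.
Consumer surplus without the control is ½ · (380/7 - 44) · 72 = 2592/7.
With the floor, consumers buy 9 units at 53, so CS = ½ · (380/7 - 53) · 9 = 81/14.
Change in consumer surplus = 81/14 - 2592/7 = -364.5.

-364.5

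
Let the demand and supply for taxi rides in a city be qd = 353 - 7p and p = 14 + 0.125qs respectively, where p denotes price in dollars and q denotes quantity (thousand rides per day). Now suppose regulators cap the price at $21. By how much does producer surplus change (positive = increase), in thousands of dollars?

Rearranging supply gives qs = 8p - 112. Without the control the market clears where 353 - 7p = 8p - 112, i.e. p* = 31 and q* = 136.
Since 21 < 31, the ceiling is binding.
At p = 21: qd = 353 - 7·21 = 206 and qs = 8·21 - 112 = 56.
Producer surplus without the control is ½ · (31 - 14) · 136 = 1156.
With the ceiling, producers sell 56 units at 21, so PS = ½ · (21 - 14) · 56 = 196.
Change in producer surplus = 196 - 1156 = -960.

-960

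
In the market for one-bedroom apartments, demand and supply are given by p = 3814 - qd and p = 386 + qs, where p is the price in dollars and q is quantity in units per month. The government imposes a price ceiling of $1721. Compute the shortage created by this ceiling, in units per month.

758

Rearranging demand gives qd = 3814 - p; rearranging supply gives qs = p - 386. In a free market, 3814 - p = p - 386 gives the equilibrium p* = 2100, q* = 1714.
The ceiling of 1721 is below the equilibrium price 2100, so it binds.
At p = 1721: qd = 3814 - 1721 = 2093 and qs = 1721 - 386 = 1335.
Shortage = qd - qs = 2093 - 1335 = 758.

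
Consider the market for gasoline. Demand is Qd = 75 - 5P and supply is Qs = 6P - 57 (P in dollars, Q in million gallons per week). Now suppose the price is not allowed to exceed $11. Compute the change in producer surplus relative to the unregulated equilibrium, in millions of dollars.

-12

Equilibrium: 75 - 5P = 6P - 57, so 132 = 11P and P* = 12, Q* = 15.
Because the ceiling (11) lies below the market-clearing price, it is binding.
At P = 11: Qd = 75 - 5·11 = 20 and Qs = 6·11 - 57 = 9.
Producer surplus without the control is ½ · (12 - 9.5) · 15 = 18.75.
With the ceiling, producers sell 9 units at 11, so PS = ½ · (11 - 9.5) · 9 = 6.75.
Change in producer surplus = 6.75 - 18.75 = -12.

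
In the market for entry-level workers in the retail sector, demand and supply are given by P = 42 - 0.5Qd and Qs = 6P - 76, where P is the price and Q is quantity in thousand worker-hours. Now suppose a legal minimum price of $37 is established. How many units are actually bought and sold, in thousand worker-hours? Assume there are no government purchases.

10

Rearranging demand gives Qd = 84 - 2P. Equilibrium: 84 - 2P = 6P - 76, so 160 = 8P and P* = 20, Q* = 44.
The floor of 37 is above the equilibrium price 20, so it binds.
At P = 37: Qd = 84 - 2·37 = 10 and Qs = 6·37 - 76 = 146.
The quantity actually transacted is the short side, demand: 10.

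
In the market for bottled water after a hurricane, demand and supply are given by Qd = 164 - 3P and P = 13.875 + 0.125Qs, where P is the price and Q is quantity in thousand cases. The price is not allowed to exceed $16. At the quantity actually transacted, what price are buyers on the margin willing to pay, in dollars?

49

Rearranging supply gives Qs = 8P - 111. Without the control the market clears where 164 - 3P = 8P - 111, i.e. P* = 25 and Q* = 89.
Because the ceiling (16) lies below the market-clearing price, it is binding.
At P = 16: Qd = 164 - 3·16 = 116 and Qs = 8·16 - 111 = 17.
Only 17 units reach the market. On the demand curve, the marginal buyer's willingness to pay at Q = 17 is (164 - 17)/3 = 49.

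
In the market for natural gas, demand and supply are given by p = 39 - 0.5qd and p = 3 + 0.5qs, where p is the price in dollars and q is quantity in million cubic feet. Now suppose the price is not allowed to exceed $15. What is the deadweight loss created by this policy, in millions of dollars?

Rearranging demand gives qd = 78 - 2p; rearranging supply gives qs = 2p - 6. Without the control the market clears where 78 - 2p = 2p - 6, i.e. p* = 21 and q* = 36.
Since 15 < 21, the ceiling is binding.
At p = 15: qd = 78 - 2·15 = 48 and qs = 2·15 - 6 = 24.
Quantity traded falls to 24. At q = 24 the demand price is (78 - 24)/2 = 27 and the supply price is (6 + 24)/2 = 15.
Deadweight loss = ½ · (27 - 15) · (36 - 24) = ½ · 12 · 12 = 72.

72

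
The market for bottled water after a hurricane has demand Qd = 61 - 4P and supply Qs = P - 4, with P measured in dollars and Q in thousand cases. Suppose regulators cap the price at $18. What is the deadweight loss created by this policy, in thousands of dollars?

0

Equilibrium: 61 - 4P = P - 4, so 65 = 5P and P* = 13, Q* = 9.
Since 18 is above P* = 13, the ceiling does not bind and the free-market outcome prevails.
Since the control does not bind, no trades are prevented and deadweight loss is zero.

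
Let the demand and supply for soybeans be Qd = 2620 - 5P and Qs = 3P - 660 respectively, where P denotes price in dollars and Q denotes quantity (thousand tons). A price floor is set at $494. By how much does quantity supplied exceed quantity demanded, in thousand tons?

672

Equilibrium: 2620 - 5P = 3P - 660, so 3280 = 8P and P* = 410, Q* = 570.
Since 494 > 410, the floor is binding.
At P = 494: Qd = 2620 - 5·494 = 150 and Qs = 3·494 - 660 = 822.
Surplus = Qs - Qd = 822 - 150 = 672.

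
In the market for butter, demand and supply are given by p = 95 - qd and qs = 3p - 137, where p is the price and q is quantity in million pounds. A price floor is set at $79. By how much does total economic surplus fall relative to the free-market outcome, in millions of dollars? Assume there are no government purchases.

Rearranging demand gives qd = 95 - p. Equilibrium: 95 - p = 3p - 137, so 232 = 4p and p* = 58, q* = 37.
Since 79 > 58, the floor is binding.
At p = 79: qd = 95 - 79 = 16 and qs = 3·79 - 137 = 100.
Quantity traded falls to 16. At q = 16 the demand price is 95 - 16 = 79 and the supply price is (137 + 16)/3 = 51.
Deadweight loss = ½ · (79 - 51) · (37 - 16) = ½ · 28 · 21 = 294.

294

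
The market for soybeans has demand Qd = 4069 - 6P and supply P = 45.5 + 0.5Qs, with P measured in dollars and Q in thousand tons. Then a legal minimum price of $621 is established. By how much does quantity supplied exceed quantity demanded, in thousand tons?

808

Rearranging supply gives Qs = 2P - 91. In a free market, 4069 - 6P = 2P - 91 gives the equilibrium P* = 520, Q* = 949.
Since 621 > 520, the floor is binding.
At P = 621: Qd = 4069 - 6·621 = 343 and Qs = 2·621 - 91 = 1151.
Surplus = Qs - Qd = 1151 - 343 = 808.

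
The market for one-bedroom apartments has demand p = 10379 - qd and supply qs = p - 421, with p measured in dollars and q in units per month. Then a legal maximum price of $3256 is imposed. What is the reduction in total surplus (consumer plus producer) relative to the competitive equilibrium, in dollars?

Rearranging demand gives qd = 10379 - p. In a free market, 10379 - p = p - 421 gives the equilibrium p* = 5400, q* = 4979.
Because the ceiling (3256) lies below the market-clearing price, it is binding.
At p = 3256: qd = 10379 - 3256 = 7123 and qs = 3256 - 421 = 2835.
Quantity traded falls to 2835. At q = 2835 the demand price is 10379 - 2835 = 7544 and the supply price is 421 + 2835 = 3256.
Deadweight loss = ½ · (7544 - 3256) · (4979 - 2835) = ½ · 4288 · 2144 = 4596736.

4596736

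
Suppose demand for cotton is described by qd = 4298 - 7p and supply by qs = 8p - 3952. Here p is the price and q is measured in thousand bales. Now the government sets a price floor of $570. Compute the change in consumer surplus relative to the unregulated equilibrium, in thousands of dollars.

In a free market, 4298 - 7p = 8p - 3952 gives the equilibrium p* = 550, q* = 448.
Because the floor (570) lies above the market-clearing price, it is binding.
At p = 570: qd = 4298 - 7·570 = 308 and qs = 8·570 - 3952 = 608.
Consumer surplus without the control is ½ · (614 - 550) · 448 = 14336.
With the floor, consumers buy 308 units at 570, so CS = ½ · (614 - 570) · 308 = 6776.
Change in consumer surplus = 6776 - 14336 = -7560.

-7560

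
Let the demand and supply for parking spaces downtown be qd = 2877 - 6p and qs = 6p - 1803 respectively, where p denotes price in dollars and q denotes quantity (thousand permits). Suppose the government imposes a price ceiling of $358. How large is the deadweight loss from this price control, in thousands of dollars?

In a free market, 2877 - 6p = 6p - 1803 gives the equilibrium p* = 390, q* = 537.
The ceiling of 358 is below the equilibrium price 390, so it binds.
At p = 358: qd = 2877 - 6·358 = 729 and qs = 6·358 - 1803 = 345.
Quantity traded falls to 345. At q = 345 the demand price is (2877 - 345)/6 = 422 and the supply price is (1803 + 345)/6 = 358.
Deadweight loss = ½ · (422 - 358) · (537 - 345) = ½ · 64 · 192 = 6144.

6144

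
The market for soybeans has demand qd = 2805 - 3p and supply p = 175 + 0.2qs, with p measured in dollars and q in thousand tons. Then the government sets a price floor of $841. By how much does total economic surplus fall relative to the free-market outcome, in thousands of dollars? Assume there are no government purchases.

348386.4

Rearranging supply gives qs = 5p - 875. Setting quantity demanded equal to quantity supplied, 2805 - 3p = 5p - 875, gives p* = 460 and q* = 1425.
Because the floor (841) lies above the market-clearing price, it is binding.
At p = 841: qd = 2805 - 3·841 = 282 and qs = 5·841 - 875 = 3330.
Quantity traded falls to 282. At q = 282 the demand price is (2805 - 282)/3 = 841 and the supply price is (875 + 282)/5 = 231.4.
Deadweight loss = ½ · (841 - 231.4) · (1425 - 282) = ½ · 609.6 · 1143 = 348386.4.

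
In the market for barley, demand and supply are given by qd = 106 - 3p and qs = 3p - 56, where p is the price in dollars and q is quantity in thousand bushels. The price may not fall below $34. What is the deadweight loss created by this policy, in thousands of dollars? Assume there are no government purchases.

147

Without the control the market clears where 106 - 3p = 3p - 56, i.e. p* = 27 and q* = 25.
Because the floor (34) lies above the market-clearing price, it is binding.
At p = 34: qd = 106 - 3·34 = 4 and qs = 3·34 - 56 = 46.
Quantity traded falls to 4. At q = 4 the demand price is (106 - 4)/3 = 34 and the supply price is (56 + 4)/3 = 20.
Deadweight loss = ½ · (34 - 20) · (25 - 4) = ½ · 14 · 21 = 147.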